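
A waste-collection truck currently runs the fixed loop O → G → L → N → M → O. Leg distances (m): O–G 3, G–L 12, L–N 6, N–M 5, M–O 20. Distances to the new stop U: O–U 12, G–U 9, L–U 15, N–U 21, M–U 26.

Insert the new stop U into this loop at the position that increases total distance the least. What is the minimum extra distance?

Insertion cost between consecutive stops i–j is d(i,U) + d(U,j) − d(i,j):
  between O and G: 12 + 9 − 3 = 18
  between G and L: 9 + 15 − 12 = 12
  between L and N: 15 + 21 − 6 = 30
  between N and M: 21 + 26 − 5 = 42
  between M and O: 26 + 12 − 20 = 18
Cheapest insertion is between G and L, adding 12.
New total = 46 + 12 = 58.

+12 m — insert U between G and L.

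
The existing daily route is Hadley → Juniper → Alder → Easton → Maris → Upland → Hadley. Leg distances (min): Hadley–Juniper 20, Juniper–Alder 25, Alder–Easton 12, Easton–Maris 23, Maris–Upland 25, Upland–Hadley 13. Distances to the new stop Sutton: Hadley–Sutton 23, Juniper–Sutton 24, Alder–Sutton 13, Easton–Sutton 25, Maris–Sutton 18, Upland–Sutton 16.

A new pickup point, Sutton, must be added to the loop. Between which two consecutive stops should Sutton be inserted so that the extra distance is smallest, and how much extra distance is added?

Insertion cost between consecutive stops i–j is d(i,Sutton) + d(Sutton,j) − d(i,j):
  between Hadley and Juniper: 23 + 24 − 20 = 27
  between Juniper and Alder: 24 + 13 − 25 = 12
  between Alder and Easton: 13 + 25 − 12 = 26
  between Easton and Maris: 25 + 18 − 23 = 20
  between Maris and Upland: 18 + 16 − 25 = 9
  between Upland and Hadley: 16 + 23 − 13 = 26
Cheapest insertion is between Maris and Upland, adding 9.
New total = 118 + 9 = 127.

Minimum extra distance: 9 min, inserting Sutton between Maris and Upland.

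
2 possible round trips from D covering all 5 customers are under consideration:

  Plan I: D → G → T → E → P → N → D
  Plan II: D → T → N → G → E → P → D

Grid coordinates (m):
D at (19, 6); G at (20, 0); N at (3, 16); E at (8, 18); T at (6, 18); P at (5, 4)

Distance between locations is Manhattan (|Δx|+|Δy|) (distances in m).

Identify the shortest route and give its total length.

Plan I: 7 + 32 + 2 + 17 + 14 + 26 = 98
Plan II: 25 + 5 + 33 + 30 + 17 + 16 = 126

98 m — Plan I is the shortest.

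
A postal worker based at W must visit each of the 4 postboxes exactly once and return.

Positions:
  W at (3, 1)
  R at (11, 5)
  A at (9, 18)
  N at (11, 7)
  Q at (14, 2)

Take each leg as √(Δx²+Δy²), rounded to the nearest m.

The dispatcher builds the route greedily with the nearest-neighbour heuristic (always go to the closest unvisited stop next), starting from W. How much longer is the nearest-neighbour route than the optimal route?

Excess over optimum: 6 m.

W: R=9, N=10, Q=11, A=18 ⇒ R
R: N=2, Q=4, A=13 ⇒ N
N: Q=6, A=11 ⇒ Q
Q: A=17 ⇒ A
NN route W → R → N → Q → A → W costs 52.
Optimal: W → A → N → R → Q → W costs 46 (by enumerating all 12 distinct tours).
Excess = 52 − 46 = 6.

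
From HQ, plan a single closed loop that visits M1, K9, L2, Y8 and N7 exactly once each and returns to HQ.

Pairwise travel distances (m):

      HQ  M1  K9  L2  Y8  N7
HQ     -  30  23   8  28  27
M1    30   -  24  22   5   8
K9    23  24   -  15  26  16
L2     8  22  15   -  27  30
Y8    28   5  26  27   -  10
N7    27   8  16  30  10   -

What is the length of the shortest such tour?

HQ-M1-K9-L2-Y8-N7-HQ: 30+24+15+27+10+27 = 133
HQ-M1-K9-L2-N7-Y8-HQ: 30+24+15+30+10+28 = 137
HQ-M1-K9-Y8-L2-N7-HQ: 30+24+26+27+30+27 = 164
HQ-M1-K9-Y8-N7-L2-HQ: 30+24+26+10+30+8 = 128
HQ-M1-K9-N7-L2-Y8-HQ: 30+24+16+30+27+28 = 155
HQ-M1-K9-N7-Y8-L2-HQ: 30+24+16+10+27+8 = 115
HQ-M1-L2-K9-Y8-N7-HQ: 30+22+15+26+10+27 = 130
HQ-M1-L2-K9-N7-Y8-HQ: 30+22+15+16+10+28 = 121
HQ-M1-L2-Y8-K9-N7-HQ: 30+22+27+26+16+27 = 148
HQ-M1-L2-Y8-N7-K9-HQ: 30+22+27+10+16+23 = 128
HQ-M1-L2-N7-K9-Y8-HQ: 30+22+30+16+26+28 = 152
HQ-M1-L2-N7-Y8-K9-HQ: 30+22+30+10+26+23 = 141
HQ-M1-Y8-K9-L2-N7-HQ: 30+5+26+15+30+27 = 133
HQ-M1-Y8-K9-N7-L2-HQ: 30+5+26+16+30+8 = 115
… (46 more)
HQ-L2-K9-N7-M1-Y8-HQ: 8+15+16+8+5+28 = 80  ← best
The minimum is 80.
One optimal route: HQ → L2 → K9 → N7 → M1 → Y8 → HQ (or its reverse).

80 m — the shortest possible round trip.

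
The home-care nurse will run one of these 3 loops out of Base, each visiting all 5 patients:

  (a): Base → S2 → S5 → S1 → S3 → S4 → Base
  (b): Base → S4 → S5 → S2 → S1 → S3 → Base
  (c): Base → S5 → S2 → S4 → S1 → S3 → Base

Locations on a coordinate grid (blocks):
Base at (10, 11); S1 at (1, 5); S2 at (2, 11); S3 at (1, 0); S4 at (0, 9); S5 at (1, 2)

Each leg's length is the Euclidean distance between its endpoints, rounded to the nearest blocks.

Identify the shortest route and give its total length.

44 blocks — (a) is the shortest.

(a): 8 + 9 + 3 + 5 + 9 + 10 = 44
(b): 10 + 7 + 9 + 6 + 5 + 14 = 51
(c): 13 + 9 + 3 + 4 + 5 + 14 = 48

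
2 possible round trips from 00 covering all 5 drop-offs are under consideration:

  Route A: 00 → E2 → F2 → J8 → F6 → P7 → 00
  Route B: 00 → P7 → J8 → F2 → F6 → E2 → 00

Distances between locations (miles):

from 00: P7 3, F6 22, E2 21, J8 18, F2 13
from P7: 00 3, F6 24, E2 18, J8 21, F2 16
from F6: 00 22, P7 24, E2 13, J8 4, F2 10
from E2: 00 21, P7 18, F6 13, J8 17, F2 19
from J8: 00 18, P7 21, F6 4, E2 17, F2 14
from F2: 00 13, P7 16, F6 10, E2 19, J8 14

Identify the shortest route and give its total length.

Route A: 21 + 19 + 14 + 4 + 24 + 3 = 85
Route B: 3 + 21 + 14 + 10 + 13 + 21 = 82

82 miles — Route B is the shortest.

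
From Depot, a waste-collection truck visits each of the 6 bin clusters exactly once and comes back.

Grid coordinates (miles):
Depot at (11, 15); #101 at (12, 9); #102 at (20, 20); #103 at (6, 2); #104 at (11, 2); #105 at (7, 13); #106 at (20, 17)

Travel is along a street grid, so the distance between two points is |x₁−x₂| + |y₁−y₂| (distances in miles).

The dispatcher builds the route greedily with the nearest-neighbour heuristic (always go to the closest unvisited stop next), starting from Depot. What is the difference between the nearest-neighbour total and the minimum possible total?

From Depot: #105=6, #101=7, #106=11, #104=13, #102=14, #103=18 → choose #105 (6).
From #105: #101=9, #103=12, #104=15, #106=17, #102=20 → choose #101 (9).
From #101: #104=8, #103=13, #106=16, #102=19 → choose #104 (8).
From #104: #103=5, #106=24, #102=27 → choose #103 (5).
From #103: #106=29, #102=32 → choose #106 (29).
From #106: #102=3 → choose #102 (3).
NN route Depot → #105 → #101 → #104 → #103 → #106 → #102 → Depot costs 74.
Optimal: Depot → #102 → #106 → #101 → #104 → #103 → #105 → Depot costs 64 (by enumerating all 360 distinct tours).
Excess = 74 − 64 = 10.

10 miles longer than the optimal tour.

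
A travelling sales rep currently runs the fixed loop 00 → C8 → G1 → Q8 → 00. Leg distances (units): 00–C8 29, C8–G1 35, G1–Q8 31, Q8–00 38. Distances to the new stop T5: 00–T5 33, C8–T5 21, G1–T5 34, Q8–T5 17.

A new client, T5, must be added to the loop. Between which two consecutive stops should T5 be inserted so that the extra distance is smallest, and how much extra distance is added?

Adding 12 by placing T5 on the Q8–00 leg.

Insertion cost between consecutive stops i–j is d(i,T5) + d(T5,j) − d(i,j):
  between 00 and C8: 33 + 21 − 29 = 25
  between C8 and G1: 21 + 34 − 35 = 20
  between G1 and Q8: 34 + 17 − 31 = 20
  between Q8 and 00: 17 + 33 − 38 = 12
Cheapest insertion is between Q8 and 00, adding 12.
New total = 133 + 12 = 145.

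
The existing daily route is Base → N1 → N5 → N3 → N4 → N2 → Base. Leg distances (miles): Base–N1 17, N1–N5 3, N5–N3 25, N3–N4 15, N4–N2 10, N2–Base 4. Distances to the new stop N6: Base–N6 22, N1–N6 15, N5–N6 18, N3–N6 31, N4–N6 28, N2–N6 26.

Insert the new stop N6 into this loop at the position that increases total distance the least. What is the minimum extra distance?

Insertion cost between consecutive stops i–j is d(i,N6) + d(N6,j) − d(i,j):
  between Base and N1: 22 + 15 − 17 = 20
  between N1 and N5: 15 + 18 − 3 = 30
  between N5 and N3: 18 + 31 − 25 = 24
  between N3 and N4: 31 + 28 − 15 = 44
  between N4 and N2: 28 + 26 − 10 = 44
  between N2 and Base: 26 + 22 − 4 = 44
Cheapest insertion is between Base and N1, adding 20.
New total = 74 + 20 = 94.

Minimum extra distance: 20 miles, inserting N6 between Base and N1.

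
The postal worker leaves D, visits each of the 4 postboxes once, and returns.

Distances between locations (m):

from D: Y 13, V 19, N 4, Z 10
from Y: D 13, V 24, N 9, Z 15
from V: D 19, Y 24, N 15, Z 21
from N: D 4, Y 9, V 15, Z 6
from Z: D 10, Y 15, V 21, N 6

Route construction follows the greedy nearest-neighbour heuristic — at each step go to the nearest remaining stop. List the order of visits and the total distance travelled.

Nearest-neighbour total = 68 m; route D → N → Z → Y → V → D.

From D: distances to unvisited — N=4, Z=10, Y=13, V=19. Nearest is N (4).
From N: distances to unvisited — Z=6, Y=9, V=15. Nearest is Z (6).
From Z: distances to unvisited — Y=15, V=21. Nearest is Y (15).
From Y: distances to unvisited — V=24. Nearest is V (24).
Return V→D: 19.
Total = 4 + 6 + 15 + 24 + 19 = 68.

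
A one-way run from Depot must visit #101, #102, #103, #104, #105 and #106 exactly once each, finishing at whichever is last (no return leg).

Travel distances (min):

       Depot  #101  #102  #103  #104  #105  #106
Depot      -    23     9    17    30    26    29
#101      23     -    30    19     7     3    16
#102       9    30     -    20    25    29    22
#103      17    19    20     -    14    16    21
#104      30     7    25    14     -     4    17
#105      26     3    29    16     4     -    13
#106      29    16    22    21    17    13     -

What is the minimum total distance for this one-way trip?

There are 6! = 720 possible orderings.
Depot - #101 - #102 - #103 - #104 - #105 - #106: 23+30+20+14+4+13 = 104
Depot - #101 - #102 - #103 - #104 - #106 - #105: 23+30+20+14+17+13 = 117
Depot - #101 - #102 - #103 - #105 - #104 - #106: 23+30+20+16+4+17 = 110
Depot - #101 - #102 - #103 - #105 - #106 - #104: 23+30+20+16+13+17 = 119
Depot - #101 - #102 - #103 - #106 - #104 - #105: 23+30+20+21+17+4 = 115
Depot - #101 - #102 - #103 - #106 - #105 - #104: 23+30+20+21+13+4 = 111
Depot - #101 - #102 - #104 - #103 - #105 - #106: 23+30+25+14+16+13 = 121
Depot - #101 - #102 - #104 - #103 - #106 - #105: 23+30+25+14+21+13 = 126
… (712 more)
Depot - #102 - #103 - #104 - #101 - #105 - #106: 9+20+14+7+3+13 = 66  ← best
The minimum is 66.
One shortest path: Depot → #102 → #103 → #104 → #101 → #105 → #106.

66 min — the minimum one-way total.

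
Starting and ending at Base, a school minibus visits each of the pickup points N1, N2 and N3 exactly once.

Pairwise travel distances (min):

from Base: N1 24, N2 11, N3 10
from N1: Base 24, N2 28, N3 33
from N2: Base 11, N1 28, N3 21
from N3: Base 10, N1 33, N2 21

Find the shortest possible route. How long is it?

Base - N1 - N2 - N3 - Base: 24+28+21+10 = 83
Base - N1 - N3 - N2 - Base: 24+33+21+11 = 89
Base - N2 - N1 - N3 - Base: 11+28+33+10 = 82
The minimum is 82.
One optimal route: Base → N2 → N1 → N3 → Base (or its reverse).

82 min — the shortest possible round trip.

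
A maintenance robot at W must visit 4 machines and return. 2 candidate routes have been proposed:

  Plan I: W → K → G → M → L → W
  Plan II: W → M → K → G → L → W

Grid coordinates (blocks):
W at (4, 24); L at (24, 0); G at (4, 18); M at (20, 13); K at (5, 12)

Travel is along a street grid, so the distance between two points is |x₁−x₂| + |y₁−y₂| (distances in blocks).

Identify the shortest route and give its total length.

Plan I: 13 + 7 + 21 + 17 + 44 = 102
Plan II: 27 + 16 + 7 + 38 + 44 = 132

Shortest is Plan I, total 102 blocks.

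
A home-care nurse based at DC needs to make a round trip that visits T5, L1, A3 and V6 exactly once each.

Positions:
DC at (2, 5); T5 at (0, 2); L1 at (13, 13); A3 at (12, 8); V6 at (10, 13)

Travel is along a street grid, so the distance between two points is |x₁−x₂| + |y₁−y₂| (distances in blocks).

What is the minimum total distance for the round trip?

48 blocks — the shortest possible round trip.

With 4 stops there are 4!/2 = 12 distinct round trips (a route and its reverse cost the same).
DC→T5→L1→A3→V6→DC: 5+24+6+7+16 = 58
DC→T5→L1→V6→A3→DC: 5+24+3+7+13 = 52
DC→T5→A3→L1→V6→DC: 5+18+6+3+16 = 48
DC→T5→A3→V6→L1→DC: 5+18+7+3+19 = 52
DC→T5→V6→L1→A3→DC: 5+21+3+6+13 = 48
DC→T5→V6→A3→L1→DC: 5+21+7+6+19 = 58
DC→L1→T5→A3→V6→DC: 19+24+18+7+16 = 84
DC→L1→T5→V6→A3→DC: 19+24+21+7+13 = 84
DC→L1→A3→T5→V6→DC: 19+6+18+21+16 = 80
DC→L1→V6→T5→A3→DC: 19+3+21+18+13 = 74
DC→A3→T5→L1→V6→DC: 13+18+24+3+16 = 74
DC→A3→L1→T5→V6→DC: 13+6+24+21+16 = 80
The minimum is 48.
One optimal route: DC → T5 → A3 → L1 → V6 → DC (or its reverse).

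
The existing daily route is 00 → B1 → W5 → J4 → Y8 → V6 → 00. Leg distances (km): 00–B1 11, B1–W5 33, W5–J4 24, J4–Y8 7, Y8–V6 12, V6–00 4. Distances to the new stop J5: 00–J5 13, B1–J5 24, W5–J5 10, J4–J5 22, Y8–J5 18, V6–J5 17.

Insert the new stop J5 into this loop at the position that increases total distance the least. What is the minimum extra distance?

+1 km — insert J5 between B1 and W5.

Insertion cost between consecutive stops i–j is d(i,J5) + d(J5,j) − d(i,j):
  between 00 and B1: 13 + 24 − 11 = 26
  between B1 and W5: 24 + 10 − 33 = 1
  between W5 and J4: 10 + 22 − 24 = 8
  between J4 and Y8: 22 + 18 − 7 = 33
  between Y8 and V6: 18 + 17 − 12 = 23
  between V6 and 00: 17 + 13 − 4 = 26
Cheapest insertion is between B1 and W5, adding 1.
New total = 91 + 1 = 92.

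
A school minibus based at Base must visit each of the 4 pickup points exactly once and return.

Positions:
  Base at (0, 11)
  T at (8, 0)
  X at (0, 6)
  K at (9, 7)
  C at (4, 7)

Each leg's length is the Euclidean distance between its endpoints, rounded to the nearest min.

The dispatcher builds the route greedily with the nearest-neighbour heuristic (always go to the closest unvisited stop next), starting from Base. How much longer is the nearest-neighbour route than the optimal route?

From Base: X=5, C=6, K=10, T=14 → choose X (5).
From X: C=4, K=9, T=10 → choose C (4).
From C: K=5, T=8 → choose K (5).
From K: T=7 → choose T (7).
NN route Base → X → C → K → T → Base costs 35.
Optimal: Base → X → T → K → C → Base costs 33 (by enumerating all 12 distinct tours).
Excess = 35 − 33 = 2.

Excess over optimum: 2 min.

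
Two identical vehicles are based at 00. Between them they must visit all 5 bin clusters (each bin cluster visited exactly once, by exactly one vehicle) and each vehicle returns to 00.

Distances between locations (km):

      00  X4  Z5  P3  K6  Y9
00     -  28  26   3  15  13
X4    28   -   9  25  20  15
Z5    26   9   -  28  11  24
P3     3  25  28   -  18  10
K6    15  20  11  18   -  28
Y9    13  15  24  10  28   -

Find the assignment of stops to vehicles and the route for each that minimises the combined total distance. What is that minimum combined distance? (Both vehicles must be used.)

69 km — the smallest possible combined total.

Try each way of splitting the stops between the two vehicles (each non-empty) and, for each split, find the best tour for each vehicle:
  {X4} + {Z5, P3, K6, Y9}: 56 + 63 = 119
  {Z5} + {X4, P3, K6, Y9}: 52 + 63 = 115
  {X4, Z5} + {P3, K6, Y9}: 63 + 56 = 119
  {P3} + {X4, Z5, K6, Y9}: 6 + 63 = 69
  {X4, P3} + {Z5, K6, Y9}: 56 + 63 = 119
  {Z5, P3} + {X4, K6, Y9}: 57 + 63 = 120
  … (15 splits in total)
Best: vehicle 1 00 → P3 → 00 = 6; vehicle 2 00 → K6 → Z5 → X4 → Y9 → 00 = 63; combined 69.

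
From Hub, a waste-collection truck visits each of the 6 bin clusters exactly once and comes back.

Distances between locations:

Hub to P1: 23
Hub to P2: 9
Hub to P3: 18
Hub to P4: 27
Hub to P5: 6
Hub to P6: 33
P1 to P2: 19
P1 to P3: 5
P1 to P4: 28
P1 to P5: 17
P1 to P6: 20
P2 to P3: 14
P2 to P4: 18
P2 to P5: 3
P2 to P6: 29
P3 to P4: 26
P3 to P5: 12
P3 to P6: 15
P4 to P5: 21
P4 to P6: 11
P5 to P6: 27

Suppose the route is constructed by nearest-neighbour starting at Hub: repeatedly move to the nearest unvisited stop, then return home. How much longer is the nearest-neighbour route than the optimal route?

Hub: P5=6, P2=9, P3=18, P1=23, P4=27, P6=33 ⇒ P5
P5: P2=3, P3=12, P1=17, P4=21, P6=27 ⇒ P2
P2: P3=14, P4=18, P1=19, P6=29 ⇒ P3
P3: P1=5, P6=15, P4=26 ⇒ P1
P1: P6=20, P4=28 ⇒ P6
P6: P4=11 ⇒ P4
NN route Hub → P5 → P2 → P3 → P1 → P6 → P4 → Hub costs 86.
Optimal: Hub → P1 → P3 → P6 → P4 → P2 → P5 → Hub costs 81 (by enumerating all 360 distinct tours).
Excess = 86 − 81 = 5.

The nearest-neighbour route is 5 longer than optimal.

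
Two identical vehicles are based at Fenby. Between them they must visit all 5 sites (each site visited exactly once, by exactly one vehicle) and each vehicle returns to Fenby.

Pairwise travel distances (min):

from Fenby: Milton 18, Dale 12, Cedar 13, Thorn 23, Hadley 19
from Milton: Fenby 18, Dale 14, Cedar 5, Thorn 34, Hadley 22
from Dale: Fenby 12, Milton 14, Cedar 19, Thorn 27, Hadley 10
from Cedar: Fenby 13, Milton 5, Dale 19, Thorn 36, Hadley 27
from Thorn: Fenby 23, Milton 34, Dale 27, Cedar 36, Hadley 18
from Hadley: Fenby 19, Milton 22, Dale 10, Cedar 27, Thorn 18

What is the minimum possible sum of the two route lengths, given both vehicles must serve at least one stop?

Minimum combined distance: 99 min.

Try each way of splitting the stops between the two vehicles (each non-empty) and, for each split, find the best tour for each vehicle:
  {Milton} + {Dale, Cedar, Thorn, Hadley}: 36 + 83 = 119
  {Dale} + {Milton, Cedar, Thorn, Hadley}: 24 + 81 = 105
  {Milton, Dale} + {Cedar, Thorn, Hadley}: 44 + 81 = 125
  {Cedar} + {Milton, Dale, Thorn, Hadley}: 26 + 83 = 109
  {Milton, Cedar} + {Dale, Thorn, Hadley}: 36 + 63 = 99
  {Dale, Cedar} + {Milton, Thorn, Hadley}: 44 + 81 = 125
  … (15 splits in total)
Best: vehicle 1 Fenby → Milton → Cedar → Fenby = 36; vehicle 2 Fenby → Dale → Hadley → Thorn → Fenby = 63; combined 99.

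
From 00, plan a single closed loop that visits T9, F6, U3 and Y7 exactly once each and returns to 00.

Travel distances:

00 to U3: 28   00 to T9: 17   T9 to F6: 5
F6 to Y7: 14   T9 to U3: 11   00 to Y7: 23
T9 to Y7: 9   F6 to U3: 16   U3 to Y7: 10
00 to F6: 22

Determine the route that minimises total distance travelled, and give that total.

Minimum total distance: 71.

With 4 stops there are 4!/2 = 12 distinct round trips (a route and its reverse cost the same).
00 → T9 → F6 → U3 → Y7 → 00: 17+5+16+10+23 = 71
00 → T9 → F6 → Y7 → U3 → 00: 17+5+14+10+28 = 74
00 → T9 → U3 → F6 → Y7 → 00: 17+11+16+14+23 = 81
00 → T9 → U3 → Y7 → F6 → 00: 17+11+10+14+22 = 74
00 → T9 → Y7 → F6 → U3 → 00: 17+9+14+16+28 = 84
00 → T9 → Y7 → U3 → F6 → 00: 17+9+10+16+22 = 74
00 → F6 → T9 → U3 → Y7 → 00: 22+5+11+10+23 = 71
00 → F6 → T9 → Y7 → U3 → 00: 22+5+9+10+28 = 74
00 → F6 → U3 → T9 → Y7 → 00: 22+16+11+9+23 = 81
00 → F6 → Y7 → T9 → U3 → 00: 22+14+9+11+28 = 84
00 → U3 → T9 → F6 → Y7 → 00: 28+11+5+14+23 = 81
00 → U3 → F6 → T9 → Y7 → 00: 28+16+5+9+23 = 81
The minimum is 71.
One optimal route: 00 → T9 → F6 → U3 → Y7 → 00 (or its reverse).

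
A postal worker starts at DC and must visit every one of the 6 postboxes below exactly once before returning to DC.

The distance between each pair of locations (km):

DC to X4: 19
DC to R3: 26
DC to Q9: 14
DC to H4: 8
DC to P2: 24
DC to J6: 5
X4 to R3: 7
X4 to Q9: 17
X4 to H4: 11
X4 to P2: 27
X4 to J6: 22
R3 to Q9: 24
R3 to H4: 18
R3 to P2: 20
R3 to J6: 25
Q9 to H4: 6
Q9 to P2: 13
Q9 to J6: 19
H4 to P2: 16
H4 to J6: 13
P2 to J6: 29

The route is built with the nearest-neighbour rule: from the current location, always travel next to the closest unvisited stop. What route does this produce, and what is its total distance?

At DC the remaining stops are J6 5, H4 8, Q9 14, X4 19, P2 24, R3 26; go to J6.
At J6 the remaining stops are H4 13, Q9 19, X4 22, R3 25, P2 29; go to H4.
At H4 the remaining stops are Q9 6, X4 11, P2 16, R3 18; go to Q9.
At Q9 the remaining stops are P2 13, X4 17, R3 24; go to P2.
At P2 the remaining stops are R3 20, X4 27; go to R3.
At R3 the remaining stops are X4 7; go to X4.
Return X4→DC: 19.
Total = 5 + 13 + 6 + 13 + 20 + 7 + 19 = 83.

83 km along DC → J6 → H4 → Q9 → P2 → R3 → X4 → DC.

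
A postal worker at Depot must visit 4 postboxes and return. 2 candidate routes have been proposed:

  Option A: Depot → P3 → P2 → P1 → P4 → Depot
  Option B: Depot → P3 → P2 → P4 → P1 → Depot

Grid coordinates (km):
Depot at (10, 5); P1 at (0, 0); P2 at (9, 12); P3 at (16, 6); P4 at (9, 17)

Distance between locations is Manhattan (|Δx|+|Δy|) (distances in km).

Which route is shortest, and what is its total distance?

Shortest is Option B, total 66 km.

Option A: 7 + 13 + 21 + 26 + 13 = 80
Option B: 7 + 13 + 5 + 26 + 15 = 66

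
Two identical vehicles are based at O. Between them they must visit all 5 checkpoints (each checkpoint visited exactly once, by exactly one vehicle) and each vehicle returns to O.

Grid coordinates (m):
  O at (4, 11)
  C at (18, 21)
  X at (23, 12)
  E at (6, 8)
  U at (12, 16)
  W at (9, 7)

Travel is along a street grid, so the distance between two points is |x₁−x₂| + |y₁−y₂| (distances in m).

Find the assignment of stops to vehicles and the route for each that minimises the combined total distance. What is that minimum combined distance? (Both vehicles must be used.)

76 m — the smallest possible combined total.

There are 2^4 − 1 = 15 ways to divide the 5 stops into two non-empty groups. For each, the best each vehicle can do is its own shortest tour through its group:
  {C} + {X, E, U, W}: 48 + 56 = 104
  {X} + {C, E, U, W}: 40 + 56 = 96
  {C, X} + {E, U, W}: 58 + 34 = 92
  {E} + {C, X, U, W}: 10 + 66 = 76
  {C, E} + {X, U, W}: 54 + 56 = 110
  {X, E} + {C, U, W}: 46 + 56 = 102
  … (15 splits in total)
Best: vehicle 1 O → E → O = 10; vehicle 2 O → X → C → U → W → O = 66; combined 76.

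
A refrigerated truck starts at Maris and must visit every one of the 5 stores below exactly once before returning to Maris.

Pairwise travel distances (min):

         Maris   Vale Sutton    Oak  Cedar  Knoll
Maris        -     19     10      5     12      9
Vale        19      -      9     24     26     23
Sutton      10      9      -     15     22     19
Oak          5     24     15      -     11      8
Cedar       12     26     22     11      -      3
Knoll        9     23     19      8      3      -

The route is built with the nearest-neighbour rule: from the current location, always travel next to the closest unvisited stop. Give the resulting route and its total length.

66 min along Maris → Oak → Knoll → Cedar → Sutton → Vale → Maris.

From Maris: distances to unvisited — Oak=5, Knoll=9, Sutton=10, Cedar=12, Vale=19. Nearest is Oak (5).
From Oak: distances to unvisited — Knoll=8, Cedar=11, Sutton=15, Vale=24. Nearest is Knoll (8).
From Knoll: distances to unvisited — Cedar=3, Sutton=19, Vale=23. Nearest is Cedar (3).
From Cedar: distances to unvisited — Sutton=22, Vale=26. Nearest is Sutton (22).
From Sutton: distances to unvisited — Vale=9. Nearest is Vale (9).
Return Vale→Maris: 19.
Total = 5 + 8 + 3 + 22 + 9 + 19 = 66.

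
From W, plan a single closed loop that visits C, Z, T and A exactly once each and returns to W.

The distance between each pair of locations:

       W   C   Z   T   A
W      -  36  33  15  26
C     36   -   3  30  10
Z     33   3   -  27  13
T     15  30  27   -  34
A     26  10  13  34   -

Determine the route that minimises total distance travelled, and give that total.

Shortest round trip = 81.

There are 12 distinct closed tours to check (reversals are equivalent).
W-C-Z-T-A-W: 36+3+27+34+26 = 126
W-C-Z-A-T-W: 36+3+13+34+15 = 101
W-C-T-Z-A-W: 36+30+27+13+26 = 132
W-C-T-A-Z-W: 36+30+34+13+33 = 146
W-C-A-Z-T-W: 36+10+13+27+15 = 101
W-C-A-T-Z-W: 36+10+34+27+33 = 140
W-Z-C-T-A-W: 33+3+30+34+26 = 126
W-Z-C-A-T-W: 33+3+10+34+15 = 95
W-Z-T-C-A-W: 33+27+30+10+26 = 126
W-Z-A-C-T-W: 33+13+10+30+15 = 101
W-T-C-Z-A-W: 15+30+3+13+26 = 87
W-T-Z-C-A-W: 15+27+3+10+26 = 81
The minimum is 81.
One optimal route: W → T → Z → C → A → W (or its reverse).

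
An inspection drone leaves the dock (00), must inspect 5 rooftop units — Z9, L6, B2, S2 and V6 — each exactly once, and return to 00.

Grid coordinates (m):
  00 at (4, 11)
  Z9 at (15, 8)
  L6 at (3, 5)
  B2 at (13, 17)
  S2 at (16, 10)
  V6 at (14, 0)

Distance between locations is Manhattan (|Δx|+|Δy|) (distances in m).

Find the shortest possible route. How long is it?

00-Z9-L6-B2-S2-V6-00: 14+15+22+10+12+21 = 94
00-Z9-L6-B2-V6-S2-00: 14+15+22+18+12+13 = 94
00-Z9-L6-S2-B2-V6-00: 14+15+18+10+18+21 = 96
00-Z9-L6-S2-V6-B2-00: 14+15+18+12+18+15 = 92
00-Z9-L6-V6-B2-S2-00: 14+15+16+18+10+13 = 86
00-Z9-L6-V6-S2-B2-00: 14+15+16+12+10+15 = 82
00-Z9-B2-L6-S2-V6-00: 14+11+22+18+12+21 = 98
00-Z9-B2-L6-V6-S2-00: 14+11+22+16+12+13 = 88
00-Z9-B2-S2-L6-V6-00: 14+11+10+18+16+21 = 90
00-Z9-B2-S2-V6-L6-00: 14+11+10+12+16+7 = 70
00-Z9-B2-V6-L6-S2-00: 14+11+18+16+18+13 = 90
00-Z9-B2-V6-S2-L6-00: 14+11+18+12+18+7 = 80
00-Z9-S2-L6-B2-V6-00: 14+3+18+22+18+21 = 96
00-Z9-S2-L6-V6-B2-00: 14+3+18+16+18+15 = 84
… (46 more)
00-L6-V6-Z9-S2-B2-00: 7+16+9+3+10+15 = 60  ← best
The minimum is 60.
One optimal route: 00 → L6 → V6 → Z9 → S2 → B2 → 00 (or its reverse).

Minimum total distance: 60 m.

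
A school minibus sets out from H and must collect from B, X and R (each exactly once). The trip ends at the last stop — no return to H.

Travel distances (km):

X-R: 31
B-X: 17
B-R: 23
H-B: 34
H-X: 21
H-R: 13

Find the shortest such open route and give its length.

There are 3! = 6 possible orderings.
H→B→X→R: 34+17+31 = 82
H→B→R→X: 34+23+31 = 88
H→X→B→R: 21+17+23 = 61
H→X→R→B: 21+31+23 = 75
H→R→B→X: 13+23+17 = 53
H→R→X→B: 13+31+17 = 61
The minimum is 53.
One shortest path: H → R → B → X.

53 km — the minimum one-way total.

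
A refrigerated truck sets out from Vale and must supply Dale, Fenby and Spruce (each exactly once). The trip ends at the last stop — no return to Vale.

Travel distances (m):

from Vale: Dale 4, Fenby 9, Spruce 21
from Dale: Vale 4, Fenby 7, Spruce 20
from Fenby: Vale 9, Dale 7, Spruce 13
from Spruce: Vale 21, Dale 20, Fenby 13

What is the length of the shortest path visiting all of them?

There are 3! = 6 possible orderings.
Vale - Dale - Fenby - Spruce: 4+7+13 = 24
Vale - Dale - Spruce - Fenby: 4+20+13 = 37
Vale - Fenby - Dale - Spruce: 9+7+20 = 36
Vale - Fenby - Spruce - Dale: 9+13+20 = 42
Vale - Spruce - Dale - Fenby: 21+20+7 = 48
Vale - Spruce - Fenby - Dale: 21+13+7 = 41
The minimum is 24.
One shortest path: Vale → Dale → Fenby → Spruce.

Minimum one-way distance = 24 m.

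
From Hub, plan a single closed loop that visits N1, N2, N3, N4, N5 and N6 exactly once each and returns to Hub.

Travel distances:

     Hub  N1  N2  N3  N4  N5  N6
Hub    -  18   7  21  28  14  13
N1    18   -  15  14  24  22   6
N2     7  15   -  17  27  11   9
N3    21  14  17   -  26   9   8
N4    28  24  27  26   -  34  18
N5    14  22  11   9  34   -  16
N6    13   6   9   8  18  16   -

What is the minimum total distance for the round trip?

Shortest round trip = 93.

Hub → N1 → N2 → N3 → N4 → N5 → N6 → Hub: 18+15+17+26+34+16+13 = 139
Hub → N1 → N2 → N3 → N4 → N6 → N5 → Hub: 18+15+17+26+18+16+14 = 124
Hub → N1 → N2 → N3 → N5 → N4 → N6 → Hub: 18+15+17+9+34+18+13 = 124
Hub → N1 → N2 → N3 → N5 → N6 → N4 → Hub: 18+15+17+9+16+18+28 = 121
Hub → N1 → N2 → N3 → N6 → N4 → N5 → Hub: 18+15+17+8+18+34+14 = 124
Hub → N1 → N2 → N3 → N6 → N5 → N4 → Hub: 18+15+17+8+16+34+28 = 136
Hub → N1 → N2 → N4 → N3 → N5 → N6 → Hub: 18+15+27+26+9+16+13 = 124
Hub → N1 → N2 → N4 → N3 → N6 → N5 → Hub: 18+15+27+26+8+16+14 = 124
… (352 more)
Hub → N2 → N5 → N3 → N1 → N6 → N4 → Hub: 7+11+9+14+6+18+28 = 93  ← best
The minimum is 93.
One optimal route: Hub → N2 → N5 → N3 → N1 → N6 → N4 → Hub (or its reverse).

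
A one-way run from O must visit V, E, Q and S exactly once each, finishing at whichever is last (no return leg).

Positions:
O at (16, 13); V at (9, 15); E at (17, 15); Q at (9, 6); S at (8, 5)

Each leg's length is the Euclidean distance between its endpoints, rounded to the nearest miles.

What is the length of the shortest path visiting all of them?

There are 4! = 24 possible orderings.
O → V → E → Q → S: 7+8+12+1 = 28
O → V → E → S → Q: 7+8+13+1 = 29
O → V → Q → E → S: 7+9+12+13 = 41
O → V → Q → S → E: 7+9+1+13 = 30
O → V → S → E → Q: 7+10+13+12 = 42
O → V → S → Q → E: 7+10+1+12 = 30
O → E → V → Q → S: 2+8+9+1 = 20
O → E → V → S → Q: 2+8+10+1 = 21
O → E → Q → V → S: 2+12+9+10 = 33
O → E → Q → S → V: 2+12+1+10 = 25
O → E → S → V → Q: 2+13+10+9 = 34
O → E → S → Q → V: 2+13+1+9 = 25
O → Q → V → E → S: 10+9+8+13 = 40
O → Q → V → S → E: 10+9+10+13 = 42
… (10 more)
The minimum is 20.
One shortest path: O → E → V → Q → S.

Minimum one-way distance = 20 miles.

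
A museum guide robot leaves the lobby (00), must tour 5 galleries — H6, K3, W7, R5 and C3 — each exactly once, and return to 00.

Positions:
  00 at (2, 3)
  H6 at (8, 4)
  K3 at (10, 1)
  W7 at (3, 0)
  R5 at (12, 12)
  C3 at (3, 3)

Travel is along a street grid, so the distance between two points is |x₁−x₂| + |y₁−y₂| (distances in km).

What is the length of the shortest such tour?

00-H6-K3-W7-R5-C3-00: 7+5+8+21+18+1 = 60
00-H6-K3-W7-C3-R5-00: 7+5+8+3+18+19 = 60
00-H6-K3-R5-W7-C3-00: 7+5+13+21+3+1 = 50
00-H6-K3-R5-C3-W7-00: 7+5+13+18+3+4 = 50
00-H6-K3-C3-W7-R5-00: 7+5+9+3+21+19 = 64
00-H6-K3-C3-R5-W7-00: 7+5+9+18+21+4 = 64
00-H6-W7-K3-R5-C3-00: 7+9+8+13+18+1 = 56
00-H6-W7-K3-C3-R5-00: 7+9+8+9+18+19 = 70
00-H6-W7-R5-K3-C3-00: 7+9+21+13+9+1 = 60
00-H6-W7-R5-C3-K3-00: 7+9+21+18+9+10 = 74
00-H6-W7-C3-K3-R5-00: 7+9+3+9+13+19 = 60
00-H6-W7-C3-R5-K3-00: 7+9+3+18+13+10 = 60
00-H6-R5-K3-W7-C3-00: 7+12+13+8+3+1 = 44
00-H6-R5-K3-C3-W7-00: 7+12+13+9+3+4 = 48
… (46 more)
The minimum is 44.
One optimal route: 00 → H6 → R5 → K3 → W7 → C3 → 00 (or its reverse).

Shortest round trip = 44 km.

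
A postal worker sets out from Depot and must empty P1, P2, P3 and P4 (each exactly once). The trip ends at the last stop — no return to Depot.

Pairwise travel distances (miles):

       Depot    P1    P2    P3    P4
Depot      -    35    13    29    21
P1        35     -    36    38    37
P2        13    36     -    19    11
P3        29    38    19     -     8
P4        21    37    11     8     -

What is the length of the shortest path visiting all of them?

There are 4! = 24 possible orderings.
Depot → P1 → P2 → P3 → P4: 35+36+19+8 = 98
Depot → P1 → P2 → P4 → P3: 35+36+11+8 = 90
Depot → P1 → P3 → P2 → P4: 35+38+19+11 = 103
Depot → P1 → P3 → P4 → P2: 35+38+8+11 = 92
Depot → P1 → P4 → P2 → P3: 35+37+11+19 = 102
Depot → P1 → P4 → P3 → P2: 35+37+8+19 = 99
Depot → P2 → P1 → P3 → P4: 13+36+38+8 = 95
Depot → P2 → P1 → P4 → P3: 13+36+37+8 = 94
Depot → P2 → P3 → P1 → P4: 13+19+38+37 = 107
Depot → P2 → P3 → P4 → P1: 13+19+8+37 = 77
Depot → P2 → P4 → P1 → P3: 13+11+37+38 = 99
Depot → P2 → P4 → P3 → P1: 13+11+8+38 = 70
Depot → P3 → P1 → P2 → P4: 29+38+36+11 = 114
Depot → P3 → P1 → P4 → P2: 29+38+37+11 = 115
… (10 more)
The minimum is 70.
One shortest path: Depot → P2 → P4 → P3 → P1.

70 miles — the minimum one-way total.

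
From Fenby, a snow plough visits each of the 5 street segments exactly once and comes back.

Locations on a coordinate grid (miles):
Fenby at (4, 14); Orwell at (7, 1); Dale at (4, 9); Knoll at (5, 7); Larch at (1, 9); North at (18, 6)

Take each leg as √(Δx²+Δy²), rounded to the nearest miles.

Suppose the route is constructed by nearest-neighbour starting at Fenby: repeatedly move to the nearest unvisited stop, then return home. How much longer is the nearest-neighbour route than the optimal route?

Excess over optimum: 4 miles.

Fenby: Dale=5, Larch=6, Knoll=7, Orwell=13, North=16 ⇒ Dale
Dale: Knoll=2, Larch=3, Orwell=9, North=14 ⇒ Knoll
Knoll: Larch=4, Orwell=6, North=13 ⇒ Larch
Larch: Orwell=10, North=17 ⇒ Orwell
Orwell: North=12 ⇒ North
NN route Fenby → Dale → Knoll → Larch → Orwell → North → Fenby costs 49.
Optimal: Fenby → Larch → Dale → Knoll → Orwell → North → Fenby costs 45 (by enumerating all 60 distinct tours).
Excess = 49 − 45 = 4.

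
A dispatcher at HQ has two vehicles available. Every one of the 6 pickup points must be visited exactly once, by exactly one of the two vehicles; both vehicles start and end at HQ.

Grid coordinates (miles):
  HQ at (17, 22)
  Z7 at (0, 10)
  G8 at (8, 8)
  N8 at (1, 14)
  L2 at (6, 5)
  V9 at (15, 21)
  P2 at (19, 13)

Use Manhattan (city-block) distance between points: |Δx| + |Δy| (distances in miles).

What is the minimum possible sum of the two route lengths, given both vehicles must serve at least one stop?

Minimum combined distance: 78 miles.

There are 2^5 − 1 = 31 ways to divide the 6 stops into two non-empty groups. For each, the best each vehicle can do is its own shortest tour through its group:
  {Z7} + {G8, N8, L2, V9, P2}: 58 + 70 = 128
  {G8} + {Z7, N8, L2, V9, P2}: 46 + 72 = 118
  {Z7, G8} + {N8, L2, V9, P2}: 62 + 70 = 132
  {N8} + {Z7, G8, L2, V9, P2}: 48 + 72 = 120
  {Z7, N8} + {G8, L2, V9, P2}: 58 + 60 = 118
  {G8, N8} + {Z7, L2, V9, P2}: 60 + 72 = 132
  … (31 splits in total)
  {V9} + {Z7, G8, N8, L2, P2}: 6 + 72 = 78  ← best
Best: vehicle 1 HQ → V9 → HQ = 6; vehicle 2 HQ → N8 → Z7 → L2 → G8 → P2 → HQ = 72; combined 78.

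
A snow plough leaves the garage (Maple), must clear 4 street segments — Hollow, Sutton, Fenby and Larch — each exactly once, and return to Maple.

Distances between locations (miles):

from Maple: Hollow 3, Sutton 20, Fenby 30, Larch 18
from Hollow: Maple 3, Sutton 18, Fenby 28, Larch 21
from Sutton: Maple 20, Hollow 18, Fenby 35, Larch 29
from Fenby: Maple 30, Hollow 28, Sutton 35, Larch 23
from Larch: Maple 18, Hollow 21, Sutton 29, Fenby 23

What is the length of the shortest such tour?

With 4 stops there are 4!/2 = 12 distinct round trips (a route and its reverse cost the same).
Maple - Hollow - Sutton - Fenby - Larch - Maple: 3+18+35+23+18 = 97
Maple - Hollow - Sutton - Larch - Fenby - Maple: 3+18+29+23+30 = 103
Maple - Hollow - Fenby - Sutton - Larch - Maple: 3+28+35+29+18 = 113
Maple - Hollow - Fenby - Larch - Sutton - Maple: 3+28+23+29+20 = 103
Maple - Hollow - Larch - Sutton - Fenby - Maple: 3+21+29+35+30 = 118
Maple - Hollow - Larch - Fenby - Sutton - Maple: 3+21+23+35+20 = 102
Maple - Sutton - Hollow - Fenby - Larch - Maple: 20+18+28+23+18 = 107
Maple - Sutton - Hollow - Larch - Fenby - Maple: 20+18+21+23+30 = 112
Maple - Sutton - Fenby - Hollow - Larch - Maple: 20+35+28+21+18 = 122
Maple - Sutton - Larch - Hollow - Fenby - Maple: 20+29+21+28+30 = 128
Maple - Fenby - Hollow - Sutton - Larch - Maple: 30+28+18+29+18 = 123
Maple - Fenby - Sutton - Hollow - Larch - Maple: 30+35+18+21+18 = 122
The minimum is 97.
One optimal route: Maple → Hollow → Sutton → Fenby → Larch → Maple (or its reverse).

Minimum total distance: 97 miles.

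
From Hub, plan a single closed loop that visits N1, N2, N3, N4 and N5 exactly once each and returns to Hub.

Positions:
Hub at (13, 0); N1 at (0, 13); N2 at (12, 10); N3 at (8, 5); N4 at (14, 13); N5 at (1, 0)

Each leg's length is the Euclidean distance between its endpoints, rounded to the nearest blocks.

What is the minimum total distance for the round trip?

Minimum total distance: 56 blocks.

With 5 stops there are 5!/2 = 60 distinct round trips (a route and its reverse cost the same).
Hub→N1→N2→N3→N4→N5→Hub: 18+12+6+10+18+12 = 76
Hub→N1→N2→N3→N5→N4→Hub: 18+12+6+9+18+13 = 76
Hub→N1→N2→N4→N3→N5→Hub: 18+12+4+10+9+12 = 65
Hub→N1→N2→N4→N5→N3→Hub: 18+12+4+18+9+7 = 68
Hub→N1→N2→N5→N3→N4→Hub: 18+12+15+9+10+13 = 77
Hub→N1→N2→N5→N4→N3→Hub: 18+12+15+18+10+7 = 80
Hub→N1→N3→N2→N4→N5→Hub: 18+11+6+4+18+12 = 69
Hub→N1→N3→N2→N5→N4→Hub: 18+11+6+15+18+13 = 81
Hub→N1→N3→N4→N2→N5→Hub: 18+11+10+4+15+12 = 70
Hub→N1→N3→N4→N5→N2→Hub: 18+11+10+18+15+10 = 82
Hub→N1→N3→N5→N2→N4→Hub: 18+11+9+15+4+13 = 70
Hub→N1→N3→N5→N4→N2→Hub: 18+11+9+18+4+10 = 70
Hub→N1→N4→N2→N3→N5→Hub: 18+14+4+6+9+12 = 63
Hub→N1→N4→N2→N5→N3→Hub: 18+14+4+15+9+7 = 67
… (46 more)
Hub→N3→N2→N4→N1→N5→Hub: 7+6+4+14+13+12 = 56  ← best
The minimum is 56.
One optimal route: Hub → N3 → N2 → N4 → N1 → N5 → Hub (or its reverse).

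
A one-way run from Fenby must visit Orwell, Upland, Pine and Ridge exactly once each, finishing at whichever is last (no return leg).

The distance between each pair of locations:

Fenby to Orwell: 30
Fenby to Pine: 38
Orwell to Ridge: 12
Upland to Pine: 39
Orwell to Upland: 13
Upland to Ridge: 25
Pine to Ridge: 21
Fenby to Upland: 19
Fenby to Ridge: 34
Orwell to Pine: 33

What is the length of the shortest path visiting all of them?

There are 4! = 24 possible orderings.
Fenby → Orwell → Upland → Pine → Ridge: 30+13+39+21 = 103
Fenby → Orwell → Upland → Ridge → Pine: 30+13+25+21 = 89
Fenby → Orwell → Pine → Upland → Ridge: 30+33+39+25 = 127
Fenby → Orwell → Pine → Ridge → Upland: 30+33+21+25 = 109
Fenby → Orwell → Ridge → Upland → Pine: 30+12+25+39 = 106
Fenby → Orwell → Ridge → Pine → Upland: 30+12+21+39 = 102
Fenby → Upland → Orwell → Pine → Ridge: 19+13+33+21 = 86
Fenby → Upland → Orwell → Ridge → Pine: 19+13+12+21 = 65
Fenby → Upland → Pine → Orwell → Ridge: 19+39+33+12 = 103
Fenby → Upland → Pine → Ridge → Orwell: 19+39+21+12 = 91
Fenby → Upland → Ridge → Orwell → Pine: 19+25+12+33 = 89
Fenby → Upland → Ridge → Pine → Orwell: 19+25+21+33 = 98
Fenby → Pine → Orwell → Upland → Ridge: 38+33+13+25 = 109
Fenby → Pine → Orwell → Ridge → Upland: 38+33+12+25 = 108
… (10 more)
The minimum is 65.
One shortest path: Fenby → Upland → Orwell → Ridge → Pine.

65 — the minimum one-way total.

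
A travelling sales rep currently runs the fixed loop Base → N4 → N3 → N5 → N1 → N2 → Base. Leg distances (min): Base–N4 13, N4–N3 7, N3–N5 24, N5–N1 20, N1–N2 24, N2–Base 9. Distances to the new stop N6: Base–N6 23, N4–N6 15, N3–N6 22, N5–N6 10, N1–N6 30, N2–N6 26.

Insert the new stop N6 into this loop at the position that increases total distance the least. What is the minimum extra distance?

Insertion cost between consecutive stops i–j is d(i,N6) + d(N6,j) − d(i,j):
  between Base and N4: 23 + 15 − 13 = 25
  between N4 and N3: 15 + 22 − 7 = 30
  between N3 and N5: 22 + 10 − 24 = 8
  between N5 and N1: 10 + 30 − 20 = 20
  between N1 and N2: 30 + 26 − 24 = 32
  between N2 and Base: 26 + 23 − 9 = 40
Cheapest insertion is between N3 and N5, adding 8.
New total = 97 + 8 = 105.

Minimum extra distance: 8 min, inserting N6 between N3 and N5.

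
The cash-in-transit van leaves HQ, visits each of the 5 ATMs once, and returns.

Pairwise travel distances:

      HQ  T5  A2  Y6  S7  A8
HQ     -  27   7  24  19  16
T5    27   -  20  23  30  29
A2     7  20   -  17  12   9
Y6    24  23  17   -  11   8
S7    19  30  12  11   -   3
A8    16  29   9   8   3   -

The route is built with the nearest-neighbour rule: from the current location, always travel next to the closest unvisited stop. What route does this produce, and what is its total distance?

Total distance 80 via the nearest-neighbour route HQ → A2 → A8 → S7 → Y6 → T5 → HQ.

From HQ: distances to unvisited — A2=7, A8=16, S7=19, Y6=24, T5=27. Nearest is A2 (7).
From A2: distances to unvisited — A8=9, S7=12, Y6=17, T5=20. Nearest is A8 (9).
From A8: distances to unvisited — S7=3, Y6=8, T5=29. Nearest is S7 (3).
From S7: distances to unvisited — Y6=11, T5=30. Nearest is Y6 (11).
From Y6: distances to unvisited — T5=23. Nearest is T5 (23).
Return T5→HQ: 27.
Total = 7 + 9 + 3 + 11 + 23 + 27 = 80.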